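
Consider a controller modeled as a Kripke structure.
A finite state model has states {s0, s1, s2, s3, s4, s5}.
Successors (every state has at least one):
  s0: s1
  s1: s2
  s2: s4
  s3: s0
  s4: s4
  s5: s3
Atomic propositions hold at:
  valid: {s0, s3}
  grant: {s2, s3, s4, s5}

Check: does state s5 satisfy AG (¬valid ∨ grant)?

Sat(¬valid) = {s1, s2, s4, s5}
Sat(¬valid ∨ grant) = {s1, s2, s3, s4, s5}
AG (¬valid ∨ grant): greatest fixpoint, start Z0 = {s1, s2, s3, s4, s5}, keep only states in Sat with every successor in Z. Z1 = {s1, s2, s4, s5}; Z2 = {s1, s2, s4}; fixed.
Sat(AG (¬valid ∨ grant)) = {s1, s2, s4}
s5 ∉ Sat(AG (¬valid ∨ grant)) = {s1, s2, s4}, so the formula does not hold at s5.

No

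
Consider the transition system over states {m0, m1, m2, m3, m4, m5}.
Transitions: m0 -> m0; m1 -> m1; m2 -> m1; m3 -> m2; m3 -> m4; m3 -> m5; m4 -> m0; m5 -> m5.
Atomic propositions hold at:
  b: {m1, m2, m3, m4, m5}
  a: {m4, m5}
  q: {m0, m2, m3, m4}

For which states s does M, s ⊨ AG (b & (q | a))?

{m5}

Sat(q | a) = {m0, m2, m3, m4, m5}
Sat(b & (q | a)) = {m2, m3, m4, m5}
AG (b & (q | a)): greatest fixpoint, start Z0 = {m2, m3, m4, m5}, keep only states in Sat with every successor in Z. Z1 = {m3, m5}; Z2 = {m5}; fixed.
Sat(AG (b & (q | a))) = {m5}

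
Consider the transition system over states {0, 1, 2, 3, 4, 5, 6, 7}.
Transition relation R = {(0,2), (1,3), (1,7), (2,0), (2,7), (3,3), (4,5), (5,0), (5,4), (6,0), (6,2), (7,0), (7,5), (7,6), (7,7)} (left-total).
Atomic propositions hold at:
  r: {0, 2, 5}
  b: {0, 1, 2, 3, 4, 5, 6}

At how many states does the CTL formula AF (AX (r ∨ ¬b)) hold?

5

Sat(¬b) = {7}
Sat(r ∨ ¬b) = {0, 2, 5, 7}
Sat(AX (r ∨ ¬b)) = {s : every successor in {0, 2, 5, 7}} = {0, 2, 4, 6}
AF (AX (r ∨ ¬b)): least fixpoint, start Z0 = {0, 2, 4, 6}, add states with every successor in Z. Z1 = {0, 2, 4, 5, 6}; fixed.
Sat(AF (AX (r ∨ ¬b))) = {0, 2, 4, 5, 6}
|Sat(AF (AX (r ∨ ¬b)))| = |{0, 2, 4, 5, 6}| = 5.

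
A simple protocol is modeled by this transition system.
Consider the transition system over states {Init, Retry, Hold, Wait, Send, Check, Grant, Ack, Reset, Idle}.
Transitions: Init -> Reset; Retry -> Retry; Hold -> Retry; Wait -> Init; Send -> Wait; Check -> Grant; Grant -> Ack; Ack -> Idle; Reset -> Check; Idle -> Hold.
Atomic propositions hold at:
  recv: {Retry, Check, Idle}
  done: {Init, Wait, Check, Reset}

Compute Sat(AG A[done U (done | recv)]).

{Retry}

Sat(done | recv) = {Init, Retry, Wait, Check, Reset, Idle}
A[done U (done | recv)]: least fixpoint, start Z0 = Sat((done | recv)) = {Init, Retry, Wait, Check, Reset, Idle}, add states in Sat(done) with every successor in Z. Already a fixed point.
Sat(A[done U (done | recv)]) = {Init, Retry, Wait, Check, Reset, Idle}
AG A[done U (done | recv)]: greatest fixpoint, start Z0 = {Init, Retry, Wait, Check, Reset, Idle}, keep only states in Sat with every successor in Z. Z1 = {Init, Retry, Wait, Reset}; Z2 = {Init, Retry, Wait}; Z3 = {Retry, Wait}; Z4 = {Retry}; fixed.
Sat(AG A[done U (done | recv)]) = {Retry}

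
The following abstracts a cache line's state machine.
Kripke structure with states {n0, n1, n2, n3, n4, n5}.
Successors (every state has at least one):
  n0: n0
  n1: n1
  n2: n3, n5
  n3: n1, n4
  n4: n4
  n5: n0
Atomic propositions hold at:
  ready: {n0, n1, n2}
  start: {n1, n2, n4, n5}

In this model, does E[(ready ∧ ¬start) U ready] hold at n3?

Sat(¬start) = {n0, n3}
Sat(ready ∧ ¬start) = {n0}
E[(ready ∧ ¬start) U ready]: least fixpoint, start Z0 = Sat(ready) = {n0, n1, n2}, add states in Sat(ready ∧ ¬start) with some successor in Z. Already a fixed point.
Sat(E[(ready ∧ ¬start) U ready]) = {n0, n1, n2}
n3 ∉ Sat(E[(ready ∧ ¬start) U ready]) = {n0, n1, n2}, so the formula does not hold at n3.

No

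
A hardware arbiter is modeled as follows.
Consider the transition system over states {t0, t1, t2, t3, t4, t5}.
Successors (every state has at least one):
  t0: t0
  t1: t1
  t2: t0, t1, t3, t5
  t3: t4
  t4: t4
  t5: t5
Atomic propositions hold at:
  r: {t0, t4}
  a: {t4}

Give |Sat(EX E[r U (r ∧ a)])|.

2

Sat(r ∧ a) = {t4}
E[r U (r ∧ a)]: least fixpoint, start Z0 = Sat((r ∧ a)) = {t4}, add states in Sat(r) with some successor in Z. Already a fixed point.
Sat(E[r U (r ∧ a)]) = {t4}
Sat(EX E[r U (r ∧ a)]) = {s : some successor in {t4}} = {t3, t4}
|Sat(EX E[r U (r ∧ a)])| = |{t3, t4}| = 2.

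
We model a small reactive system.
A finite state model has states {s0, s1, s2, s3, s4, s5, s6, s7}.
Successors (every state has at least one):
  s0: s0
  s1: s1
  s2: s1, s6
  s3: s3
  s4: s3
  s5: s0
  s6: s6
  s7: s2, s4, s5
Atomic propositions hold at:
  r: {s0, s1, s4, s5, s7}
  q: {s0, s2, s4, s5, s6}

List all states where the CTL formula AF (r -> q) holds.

Sat(r -> q) = {s0, s2, s3, s4, s5, s6}
AF (r -> q): least fixpoint, start Z0 = {s0, s2, s3, s4, s5, s6}, add states with every successor in Z. Z1 = {s0, s2, s3, s4, s5, s6, s7}; fixed.
Sat(AF (r -> q)) = {s0, s2, s3, s4, s5, s6, s7}

{s0, s2, s3, s4, s5, s6, s7}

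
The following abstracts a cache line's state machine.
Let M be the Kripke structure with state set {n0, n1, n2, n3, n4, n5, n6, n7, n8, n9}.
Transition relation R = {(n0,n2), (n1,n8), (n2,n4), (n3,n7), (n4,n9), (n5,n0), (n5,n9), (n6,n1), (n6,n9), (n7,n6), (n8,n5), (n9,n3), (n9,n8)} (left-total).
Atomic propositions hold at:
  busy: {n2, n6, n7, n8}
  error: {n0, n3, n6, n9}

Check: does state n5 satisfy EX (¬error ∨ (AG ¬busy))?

No

Sat(¬error) = {n1, n2, n4, n5, n7, n8}
Sat(¬busy) = {n0, n1, n3, n4, n5, n9}
AG ¬busy: greatest fixpoint, start Z0 = {n0, n1, n3, n4, n5, n9}, keep only states in Sat with every successor in Z. Z1 = {n4, n5}; Z2 = ∅; fixed.
Sat(AG ¬busy) = ∅
Sat(¬error ∨ (AG ¬busy)) = {n1, n2, n4, n5, n7, n8}
Sat(EX (¬error ∨ (AG ¬busy))) = {s : some successor in {n1, n2, n4, n5, n7, n8}} = {n0, n1, n2, n3, n6, n8, n9}
n5 ∉ Sat(EX (¬error ∨ (AG ¬busy))) = {n0, n1, n2, n3, n6, n8, n9}, so the formula does not hold at n5.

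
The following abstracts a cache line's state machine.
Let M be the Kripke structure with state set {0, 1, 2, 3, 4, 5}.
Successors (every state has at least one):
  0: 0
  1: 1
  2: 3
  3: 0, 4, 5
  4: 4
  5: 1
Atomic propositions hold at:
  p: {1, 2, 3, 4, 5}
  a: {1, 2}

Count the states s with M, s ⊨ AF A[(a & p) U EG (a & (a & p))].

Sat(a & p) = {1, 2}
Sat(a & (a & p)) = {1, 2}
EG (a & (a & p)): greatest fixpoint, start Z0 = {1, 2}, keep only states in Sat with some successor in Z. Z1 = {1}; fixed.
Sat(EG (a & (a & p))) = {1}
A[(a & p) U EG (a & (a & p))]: least fixpoint, start Z0 = Sat(EG (a & (a & p))) = {1}, add states in Sat(a & p) with every successor in Z. Already a fixed point.
Sat(A[(a & p) U EG (a & (a & p))]) = {1}
AF A[(a & p) U EG (a & (a & p))]: least fixpoint, start Z0 = {1}, add states with every successor in Z. Z1 = {1, 5}; fixed.
Sat(AF A[(a & p) U EG (a & (a & p))]) = {1, 5}
|Sat(AF A[(a & p) U EG (a & (a & p))])| = |{1, 5}| = 2.

2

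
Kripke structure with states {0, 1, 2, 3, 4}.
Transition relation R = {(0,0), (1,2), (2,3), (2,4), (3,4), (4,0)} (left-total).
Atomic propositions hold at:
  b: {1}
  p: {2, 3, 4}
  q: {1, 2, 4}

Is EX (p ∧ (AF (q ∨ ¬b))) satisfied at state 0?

Sat(¬b) = {0, 2, 3, 4}
Sat(q ∨ ¬b) = {0, 1, 2, 3, 4}
AF (q ∨ ¬b): least fixpoint, start Z0 = {0, 1, 2, 3, 4}, add states with every successor in Z. Already a fixed point.
Sat(AF (q ∨ ¬b)) = {0, 1, 2, 3, 4}
Sat(p ∧ (AF (q ∨ ¬b))) = {2, 3, 4}
Sat(EX (p ∧ (AF (q ∨ ¬b)))) = {s : some successor in {2, 3, 4}} = {1, 2, 3}
0 ∉ Sat(EX (p ∧ (AF (q ∨ ¬b)))) = {1, 2, 3}, so the formula does not hold at 0.

No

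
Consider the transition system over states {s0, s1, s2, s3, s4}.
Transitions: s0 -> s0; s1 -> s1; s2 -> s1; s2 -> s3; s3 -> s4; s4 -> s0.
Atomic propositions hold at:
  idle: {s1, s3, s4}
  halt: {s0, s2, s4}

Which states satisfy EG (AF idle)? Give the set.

AF idle: least fixpoint, start Z0 = {s1, s3, s4}, add states with every successor in Z. Z1 = {s1, s2, s3, s4}; fixed.
Sat(AF idle) = {s1, s2, s3, s4}
EG (AF idle): greatest fixpoint, start Z0 = {s1, s2, s3, s4}, keep only states in Sat with some successor in Z. Z1 = {s1, s2, s3}; Z2 = {s1, s2}; fixed.
Sat(EG (AF idle)) = {s1, s2}

{s1, s2}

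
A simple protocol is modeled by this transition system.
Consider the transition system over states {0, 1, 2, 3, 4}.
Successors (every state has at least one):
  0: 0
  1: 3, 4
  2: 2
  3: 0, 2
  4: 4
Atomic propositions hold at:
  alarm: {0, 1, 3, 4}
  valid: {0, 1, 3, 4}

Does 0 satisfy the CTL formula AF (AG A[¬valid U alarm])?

Sat(¬valid) = {2}
A[¬valid U alarm]: least fixpoint, start Z0 = Sat(alarm) = {0, 1, 3, 4}, add states in Sat(¬valid) with every successor in Z. Already a fixed point.
Sat(A[¬valid U alarm]) = {0, 1, 3, 4}
AG A[¬valid U alarm]: greatest fixpoint, start Z0 = {0, 1, 3, 4}, keep only states in Sat with every successor in Z. Z1 = {0, 1, 4}; Z2 = {0, 4}; fixed.
Sat(AG A[¬valid U alarm]) = {0, 4}
AF (AG A[¬valid U alarm]): least fixpoint, start Z0 = {0, 4}, add states with every successor in Z. Already a fixed point.
Sat(AF (AG A[¬valid U alarm])) = {0, 4}
0 ∈ Sat(AF (AG A[¬valid U alarm])) = {0, 4}, so the formula holds at 0.

Yes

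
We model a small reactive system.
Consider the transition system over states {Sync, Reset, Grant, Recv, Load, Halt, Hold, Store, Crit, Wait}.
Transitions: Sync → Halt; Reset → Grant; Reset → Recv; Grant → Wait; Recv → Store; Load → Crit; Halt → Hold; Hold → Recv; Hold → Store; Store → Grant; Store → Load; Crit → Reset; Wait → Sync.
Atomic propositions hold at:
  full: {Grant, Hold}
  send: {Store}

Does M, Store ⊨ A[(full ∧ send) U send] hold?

Yes

Sat(full ∧ send) = ∅
A[(full ∧ send) U send]: least fixpoint, start Z0 = Sat(send) = {Store}, add states in Sat(full ∧ send) with every successor in Z. Already a fixed point.
Sat(A[(full ∧ send) U send]) = {Store}
Store ∈ Sat(A[(full ∧ send) U send]) = {Store}, so the formula holds at Store.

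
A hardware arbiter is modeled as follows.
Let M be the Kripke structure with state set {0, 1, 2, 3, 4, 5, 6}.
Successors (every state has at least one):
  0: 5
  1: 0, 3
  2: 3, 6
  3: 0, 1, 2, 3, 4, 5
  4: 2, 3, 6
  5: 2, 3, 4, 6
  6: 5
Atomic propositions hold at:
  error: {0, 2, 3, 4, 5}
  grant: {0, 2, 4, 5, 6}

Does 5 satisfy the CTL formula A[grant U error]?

Yes

A[grant U error]: least fixpoint, start Z0 = Sat(error) = {0, 2, 3, 4, 5}, add states in Sat(grant) with every successor in Z. Z1 = {0, 2, 3, 4, 5, 6}; fixed.
Sat(A[grant U error]) = {0, 2, 3, 4, 5, 6}
5 ∈ Sat(A[grant U error]) = {0, 2, 3, 4, 5, 6}, so the formula holds at 5.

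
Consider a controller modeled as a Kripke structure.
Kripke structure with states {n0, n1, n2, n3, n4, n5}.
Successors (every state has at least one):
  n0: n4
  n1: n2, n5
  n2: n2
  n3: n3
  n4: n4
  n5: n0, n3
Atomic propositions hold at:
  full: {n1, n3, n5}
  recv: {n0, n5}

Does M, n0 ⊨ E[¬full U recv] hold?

Yes

Sat(¬full) = {n0, n2, n4}
E[¬full U recv]: least fixpoint, start Z0 = Sat(recv) = {n0, n5}, add states in Sat(¬full) with some successor in Z. Already a fixed point.
Sat(E[¬full U recv]) = {n0, n5}
n0 ∈ Sat(E[¬full U recv]) = {n0, n5}, so the formula holds at n0.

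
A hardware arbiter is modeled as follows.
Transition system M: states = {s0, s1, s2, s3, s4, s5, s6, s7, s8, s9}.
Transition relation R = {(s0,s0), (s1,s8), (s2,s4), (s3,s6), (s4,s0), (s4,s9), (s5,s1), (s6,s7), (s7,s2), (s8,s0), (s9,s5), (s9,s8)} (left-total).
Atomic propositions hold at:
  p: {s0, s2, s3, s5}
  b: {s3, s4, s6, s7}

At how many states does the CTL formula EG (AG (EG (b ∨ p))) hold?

Sat(b ∨ p) = {s0, s2, s3, s4, s5, s6, s7}
EG (b ∨ p): greatest fixpoint, start Z0 = {s0, s2, s3, s4, s5, s6, s7}, keep only states in Sat with some successor in Z. Z1 = {s0, s2, s3, s4, s6, s7}; fixed.
Sat(EG (b ∨ p)) = {s0, s2, s3, s4, s6, s7}
AG (EG (b ∨ p)): greatest fixpoint, start Z0 = {s0, s2, s3, s4, s6, s7}, keep only states in Sat with every successor in Z. Z1 = {s0, s2, s3, s6, s7}; Z2 = {s0, s3, s6, s7}; Z3 = {s0, s3, s6}; Z4 = {s0, s3}; Z5 = {s0}; fixed.
Sat(AG (EG (b ∨ p))) = {s0}
EG (AG (EG (b ∨ p))): greatest fixpoint, start Z0 = {s0}, keep only states in Sat with some successor in Z. Already a fixed point.
Sat(EG (AG (EG (b ∨ p)))) = {s0}
|Sat(EG (AG (EG (b ∨ p))))| = |{s0}| = 1.

1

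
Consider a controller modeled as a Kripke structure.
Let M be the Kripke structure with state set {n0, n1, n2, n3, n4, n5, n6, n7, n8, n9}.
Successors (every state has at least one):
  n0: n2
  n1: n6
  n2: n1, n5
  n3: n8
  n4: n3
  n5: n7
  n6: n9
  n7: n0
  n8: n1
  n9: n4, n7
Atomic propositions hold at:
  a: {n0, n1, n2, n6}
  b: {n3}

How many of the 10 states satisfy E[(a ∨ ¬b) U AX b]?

9

Sat(¬b) = {n0, n1, n2, n4, n5, n6, n7, n8, n9}
Sat(a ∨ ¬b) = {n0, n1, n2, n4, n5, n6, n7, n8, n9}
Sat(AX b) = {s : every successor in {n3}} = {n4}
E[(a ∨ ¬b) U AX b]: least fixpoint, start Z0 = Sat(AX b) = {n4}, add states in Sat(a ∨ ¬b) with some successor in Z. Z1 = {n4, n9}; Z2 = {n4, n6, n9}; Z3 = {n1, n4, n6, n9}; Z4 = {n1, n2, n4, n6, n8, n9}; Z5 = {n0, n1, n2, n4, n6, n8, n9}; Z6 = {n0, n1, n2, n4, n6, n7, n8, n9}; Z7 = {n0, n1, n2, n4, n5, n6, n7, n8, n9}; fixed.
Sat(E[(a ∨ ¬b) U AX b]) = {n0, n1, n2, n4, n5, n6, n7, n8, n9}
|Sat(E[(a ∨ ¬b) U AX b])| = |{n0, n1, n2, n4, n5, n6, n7, n8, n9}| = 9.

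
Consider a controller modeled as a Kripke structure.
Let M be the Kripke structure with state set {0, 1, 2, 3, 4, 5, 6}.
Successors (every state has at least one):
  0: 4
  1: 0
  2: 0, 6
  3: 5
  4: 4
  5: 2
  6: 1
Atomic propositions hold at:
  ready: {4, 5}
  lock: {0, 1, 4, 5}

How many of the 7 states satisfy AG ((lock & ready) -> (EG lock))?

Sat(lock & ready) = {4, 5}
EG lock: greatest fixpoint, start Z0 = {0, 1, 4, 5}, keep only states in Sat with some successor in Z. Z1 = {0, 1, 4}; fixed.
Sat(EG lock) = {0, 1, 4}
Sat((lock & ready) -> (EG lock)) = {0, 1, 2, 3, 4, 6}
AG ((lock & ready) -> (EG lock)): greatest fixpoint, start Z0 = {0, 1, 2, 3, 4, 6}, keep only states in Sat with every successor in Z. Z1 = {0, 1, 2, 4, 6}; fixed.
Sat(AG ((lock & ready) -> (EG lock))) = {0, 1, 2, 4, 6}
|Sat(AG ((lock & ready) -> (EG lock)))| = |{0, 1, 2, 4, 6}| = 5.

5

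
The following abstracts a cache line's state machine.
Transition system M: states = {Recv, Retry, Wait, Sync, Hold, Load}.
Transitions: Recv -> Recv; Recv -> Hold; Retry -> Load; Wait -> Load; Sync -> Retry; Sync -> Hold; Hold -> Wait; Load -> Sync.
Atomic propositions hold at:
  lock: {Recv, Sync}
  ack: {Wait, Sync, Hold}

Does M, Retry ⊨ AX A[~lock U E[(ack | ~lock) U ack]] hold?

Yes

Sat(~lock) = {Retry, Wait, Hold, Load}
Sat(ack | ~lock) = {Retry, Wait, Sync, Hold, Load}
E[(ack | ~lock) U ack]: least fixpoint, start Z0 = Sat(ack) = {Wait, Sync, Hold}, add states in Sat(ack | ~lock) with some successor in Z. Z1 = {Wait, Sync, Hold, Load}; Z2 = {Retry, Wait, Sync, Hold, Load}; fixed.
Sat(E[(ack | ~lock) U ack]) = {Retry, Wait, Sync, Hold, Load}
A[~lock U E[(ack | ~lock) U ack]]: least fixpoint, start Z0 = Sat(E[(ack | ~lock) U ack]) = {Retry, Wait, Sync, Hold, Load}, add states in Sat(~lock) with every successor in Z. Already a fixed point.
Sat(A[~lock U E[(ack | ~lock) U ack]]) = {Retry, Wait, Sync, Hold, Load}
Sat(AX A[~lock U E[(ack | ~lock) U ack]]) = {s : every successor in {Retry, Wait, Sync, Hold, Load}} = {Retry, Wait, Sync, Hold, Load}
Retry ∈ Sat(AX A[~lock U E[(ack | ~lock) U ack]]) = {Retry, Wait, Sync, Hold, Load}, so the formula holds at Retry.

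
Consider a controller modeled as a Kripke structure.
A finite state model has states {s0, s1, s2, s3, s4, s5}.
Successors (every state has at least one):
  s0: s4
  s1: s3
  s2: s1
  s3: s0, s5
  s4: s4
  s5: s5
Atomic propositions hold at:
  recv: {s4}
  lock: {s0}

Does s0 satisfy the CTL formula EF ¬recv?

Yes

Sat(¬recv) = {s0, s1, s2, s3, s5}
EF ¬recv: least fixpoint, start Z0 = {s0, s1, s2, s3, s5}, add states with some successor in Z. Already a fixed point.
Sat(EF ¬recv) = {s0, s1, s2, s3, s5}
s0 ∈ Sat(EF ¬recv) = {s0, s1, s2, s3, s5}, so the formula holds at s0.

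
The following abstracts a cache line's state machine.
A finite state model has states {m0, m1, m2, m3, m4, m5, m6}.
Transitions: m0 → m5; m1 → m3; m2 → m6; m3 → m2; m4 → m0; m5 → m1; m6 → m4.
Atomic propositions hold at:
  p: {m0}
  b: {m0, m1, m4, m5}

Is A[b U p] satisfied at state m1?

A[b U p]: least fixpoint, start Z0 = Sat(p) = {m0}, add states in Sat(b) with every successor in Z. Z1 = {m0, m4}; fixed.
Sat(A[b U p]) = {m0, m4}
m1 ∉ Sat(A[b U p]) = {m0, m4}, so the formula does not hold at m1.

No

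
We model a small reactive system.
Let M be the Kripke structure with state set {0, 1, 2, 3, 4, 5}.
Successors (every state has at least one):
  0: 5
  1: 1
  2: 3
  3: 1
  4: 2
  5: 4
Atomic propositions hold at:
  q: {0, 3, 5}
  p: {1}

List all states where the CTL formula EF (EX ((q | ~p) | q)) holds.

Sat(~p) = {0, 2, 3, 4, 5}
Sat(q | ~p) = {0, 2, 3, 4, 5}
Sat((q | ~p) | q) = {0, 2, 3, 4, 5}
Sat(EX ((q | ~p) | q)) = {s : some successor in {0, 2, 3, 4, 5}} = {0, 2, 4, 5}
EF (EX ((q | ~p) | q)): least fixpoint, start Z0 = {0, 2, 4, 5}, add states with some successor in Z. Already a fixed point.
Sat(EF (EX ((q | ~p) | q))) = {0, 2, 4, 5}

{0, 2, 4, 5}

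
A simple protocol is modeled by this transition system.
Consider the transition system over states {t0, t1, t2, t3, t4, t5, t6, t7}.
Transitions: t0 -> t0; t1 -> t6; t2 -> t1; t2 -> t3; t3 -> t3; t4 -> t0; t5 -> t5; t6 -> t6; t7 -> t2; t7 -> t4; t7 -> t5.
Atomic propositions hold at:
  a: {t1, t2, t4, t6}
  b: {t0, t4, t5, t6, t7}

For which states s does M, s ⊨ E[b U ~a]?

{t0, t3, t4, t5, t7}

Sat(~a) = {t0, t3, t5, t7}
E[b U ~a]: least fixpoint, start Z0 = Sat(~a) = {t0, t3, t5, t7}, add states in Sat(b) with some successor in Z. Z1 = {t0, t3, t4, t5, t7}; fixed.
Sat(E[b U ~a]) = {t0, t3, t4, t5, t7}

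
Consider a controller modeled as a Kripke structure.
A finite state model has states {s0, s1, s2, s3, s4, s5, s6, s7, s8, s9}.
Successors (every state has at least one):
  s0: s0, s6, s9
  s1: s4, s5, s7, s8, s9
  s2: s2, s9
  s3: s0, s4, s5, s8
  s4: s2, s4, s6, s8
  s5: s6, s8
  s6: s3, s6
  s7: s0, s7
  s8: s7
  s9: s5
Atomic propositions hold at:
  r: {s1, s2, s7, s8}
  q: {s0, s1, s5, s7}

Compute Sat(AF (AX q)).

{s7, s8, s9}

Sat(AX q) = {s : every successor in {s0, s1, s5, s7}} = {s7, s8, s9}
AF (AX q): least fixpoint, start Z0 = {s7, s8, s9}, add states with every successor in Z. Already a fixed point.
Sat(AF (AX q)) = {s7, s8, s9}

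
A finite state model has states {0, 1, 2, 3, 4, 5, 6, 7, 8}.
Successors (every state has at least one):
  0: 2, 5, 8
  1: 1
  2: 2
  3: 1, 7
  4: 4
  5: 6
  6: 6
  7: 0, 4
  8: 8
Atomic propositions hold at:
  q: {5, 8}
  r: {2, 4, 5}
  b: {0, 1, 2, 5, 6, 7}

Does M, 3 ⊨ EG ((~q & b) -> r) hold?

No

Sat(~q) = {0, 1, 2, 3, 4, 6, 7}
Sat(~q & b) = {0, 1, 2, 6, 7}
Sat((~q & b) -> r) = {2, 3, 4, 5, 8}
EG ((~q & b) -> r): greatest fixpoint, start Z0 = {2, 3, 4, 5, 8}, keep only states in Sat with some successor in Z. Z1 = {2, 4, 8}; fixed.
Sat(EG ((~q & b) -> r)) = {2, 4, 8}
3 ∉ Sat(EG ((~q & b) -> r)) = {2, 4, 8}, so the formula does not hold at 3.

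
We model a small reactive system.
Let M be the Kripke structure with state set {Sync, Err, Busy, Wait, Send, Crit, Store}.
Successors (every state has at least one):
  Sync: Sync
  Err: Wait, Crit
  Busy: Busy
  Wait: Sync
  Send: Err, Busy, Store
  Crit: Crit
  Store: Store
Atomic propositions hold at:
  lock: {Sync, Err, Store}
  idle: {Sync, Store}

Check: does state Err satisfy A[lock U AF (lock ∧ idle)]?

Sat(lock ∧ idle) = {Sync, Store}
AF (lock ∧ idle): least fixpoint, start Z0 = {Sync, Store}, add states with every successor in Z. Z1 = {Sync, Wait, Store}; fixed.
Sat(AF (lock ∧ idle)) = {Sync, Wait, Store}
A[lock U AF (lock ∧ idle)]: least fixpoint, start Z0 = Sat(AF (lock ∧ idle)) = {Sync, Wait, Store}, add states in Sat(lock) with every successor in Z. Already a fixed point.
Sat(A[lock U AF (lock ∧ idle)]) = {Sync, Wait, Store}
Err ∉ Sat(A[lock U AF (lock ∧ idle)]) = {Sync, Wait, Store}, so the formula does not hold at Err.

No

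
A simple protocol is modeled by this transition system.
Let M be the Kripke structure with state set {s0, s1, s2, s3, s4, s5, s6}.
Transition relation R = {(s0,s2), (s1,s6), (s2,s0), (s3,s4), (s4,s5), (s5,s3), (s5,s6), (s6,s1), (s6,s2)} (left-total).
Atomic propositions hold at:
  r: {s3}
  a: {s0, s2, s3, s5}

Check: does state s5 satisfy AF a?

Yes

AF a: least fixpoint, start Z0 = {s0, s2, s3, s5}, add states with every successor in Z. Z1 = {s0, s2, s3, s4, s5}; fixed.
Sat(AF a) = {s0, s2, s3, s4, s5}
s5 ∈ Sat(AF a) = {s0, s2, s3, s4, s5}, so the formula holds at s5.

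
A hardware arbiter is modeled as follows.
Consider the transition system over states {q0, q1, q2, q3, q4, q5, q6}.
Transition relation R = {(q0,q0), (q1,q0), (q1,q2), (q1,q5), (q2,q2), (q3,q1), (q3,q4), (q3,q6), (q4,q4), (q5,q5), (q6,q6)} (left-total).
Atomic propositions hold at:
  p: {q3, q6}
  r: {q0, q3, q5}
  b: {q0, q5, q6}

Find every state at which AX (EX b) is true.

Sat(EX b) = {s : some successor in {q0, q5, q6}} = {q0, q1, q3, q5, q6}
Sat(AX (EX b)) = {s : every successor in {q0, q1, q3, q5, q6}} = {q0, q5, q6}

{q0, q5, q6}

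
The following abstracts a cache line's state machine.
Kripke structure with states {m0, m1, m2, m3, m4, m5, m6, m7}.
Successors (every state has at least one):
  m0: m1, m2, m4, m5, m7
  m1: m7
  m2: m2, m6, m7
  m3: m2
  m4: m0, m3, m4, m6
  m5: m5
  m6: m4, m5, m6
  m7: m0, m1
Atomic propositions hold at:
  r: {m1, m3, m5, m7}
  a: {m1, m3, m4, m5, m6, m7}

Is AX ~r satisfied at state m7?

No

Sat(~r) = {m0, m2, m4, m6}
Sat(AX ~r) = {s : every successor in {m0, m2, m4, m6}} = {m3}
m7 ∉ Sat(AX ~r) = {m3}, so the formula does not hold at m7.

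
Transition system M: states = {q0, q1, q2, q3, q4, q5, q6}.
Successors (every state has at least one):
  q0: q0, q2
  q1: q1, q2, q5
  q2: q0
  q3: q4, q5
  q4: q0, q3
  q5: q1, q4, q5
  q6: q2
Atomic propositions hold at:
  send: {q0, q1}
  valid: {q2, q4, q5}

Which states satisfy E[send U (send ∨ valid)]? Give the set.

Sat(send ∨ valid) = {q0, q1, q2, q4, q5}
E[send U (send ∨ valid)]: least fixpoint, start Z0 = Sat((send ∨ valid)) = {q0, q1, q2, q4, q5}, add states in Sat(send) with some successor in Z. Already a fixed point.
Sat(E[send U (send ∨ valid)]) = {q0, q1, q2, q4, q5}

{q0, q1, q2, q4, q5}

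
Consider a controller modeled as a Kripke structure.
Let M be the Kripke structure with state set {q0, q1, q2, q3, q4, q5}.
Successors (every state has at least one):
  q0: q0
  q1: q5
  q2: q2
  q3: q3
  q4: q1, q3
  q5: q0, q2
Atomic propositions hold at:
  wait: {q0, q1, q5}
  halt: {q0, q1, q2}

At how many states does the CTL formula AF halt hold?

AF halt: least fixpoint, start Z0 = {q0, q1, q2}, add states with every successor in Z. Z1 = {q0, q1, q2, q5}; fixed.
Sat(AF halt) = {q0, q1, q2, q5}
|Sat(AF halt)| = |{q0, q1, q2, q5}| = 4.

4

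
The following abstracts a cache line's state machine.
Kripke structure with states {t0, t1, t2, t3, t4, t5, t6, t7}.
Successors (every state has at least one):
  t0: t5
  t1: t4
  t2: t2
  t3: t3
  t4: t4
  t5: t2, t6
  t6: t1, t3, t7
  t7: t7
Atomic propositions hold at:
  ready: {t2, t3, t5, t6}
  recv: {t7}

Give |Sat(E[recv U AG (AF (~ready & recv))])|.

1

Sat(~ready) = {t0, t1, t4, t7}
Sat(~ready & recv) = {t7}
AF (~ready & recv): least fixpoint, start Z0 = {t7}, add states with every successor in Z. Already a fixed point.
Sat(AF (~ready & recv)) = {t7}
AG (AF (~ready & recv)): greatest fixpoint, start Z0 = {t7}, keep only states in Sat with every successor in Z. Already a fixed point.
Sat(AG (AF (~ready & recv))) = {t7}
E[recv U AG (AF (~ready & recv))]: least fixpoint, start Z0 = Sat(AG (AF (~ready & recv))) = {t7}, add states in Sat(recv) with some successor in Z. Already a fixed point.
Sat(E[recv U AG (AF (~ready & recv))]) = {t7}
|Sat(E[recv U AG (AF (~ready & recv))])| = |{t7}| = 1.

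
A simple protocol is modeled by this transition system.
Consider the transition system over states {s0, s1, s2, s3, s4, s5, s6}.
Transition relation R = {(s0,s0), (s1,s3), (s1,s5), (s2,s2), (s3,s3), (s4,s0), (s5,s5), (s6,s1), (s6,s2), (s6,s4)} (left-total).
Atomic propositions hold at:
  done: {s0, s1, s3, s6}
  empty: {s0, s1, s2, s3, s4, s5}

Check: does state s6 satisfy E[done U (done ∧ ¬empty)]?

Yes

Sat(¬empty) = {s6}
Sat(done ∧ ¬empty) = {s6}
E[done U (done ∧ ¬empty)]: least fixpoint, start Z0 = Sat((done ∧ ¬empty)) = {s6}, add states in Sat(done) with some successor in Z. Already a fixed point.
Sat(E[done U (done ∧ ¬empty)]) = {s6}
s6 ∈ Sat(E[done U (done ∧ ¬empty)]) = {s6}, so the formula holds at s6.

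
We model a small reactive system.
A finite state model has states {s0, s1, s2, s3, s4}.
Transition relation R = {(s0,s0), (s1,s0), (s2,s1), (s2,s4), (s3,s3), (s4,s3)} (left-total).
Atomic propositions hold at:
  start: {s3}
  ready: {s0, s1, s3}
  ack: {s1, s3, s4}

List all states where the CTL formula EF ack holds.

EF ack: least fixpoint, start Z0 = {s1, s3, s4}, add states with some successor in Z. Z1 = {s1, s2, s3, s4}; fixed.
Sat(EF ack) = {s1, s2, s3, s4}

{s1, s2, s3, s4}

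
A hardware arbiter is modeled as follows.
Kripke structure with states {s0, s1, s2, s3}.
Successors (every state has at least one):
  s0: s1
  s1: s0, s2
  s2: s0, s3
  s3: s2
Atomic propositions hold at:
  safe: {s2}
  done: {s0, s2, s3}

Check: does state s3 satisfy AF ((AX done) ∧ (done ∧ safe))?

Sat(AX done) = {s : every successor in {s0, s2, s3}} = {s1, s2, s3}
Sat(done ∧ safe) = {s2}
Sat((AX done) ∧ (done ∧ safe)) = {s2}
AF ((AX done) ∧ (done ∧ safe)): least fixpoint, start Z0 = {s2}, add states with every successor in Z. Z1 = {s2, s3}; fixed.
Sat(AF ((AX done) ∧ (done ∧ safe))) = {s2, s3}
s3 ∈ Sat(AF ((AX done) ∧ (done ∧ safe))) = {s2, s3}, so the formula holds at s3.

Yes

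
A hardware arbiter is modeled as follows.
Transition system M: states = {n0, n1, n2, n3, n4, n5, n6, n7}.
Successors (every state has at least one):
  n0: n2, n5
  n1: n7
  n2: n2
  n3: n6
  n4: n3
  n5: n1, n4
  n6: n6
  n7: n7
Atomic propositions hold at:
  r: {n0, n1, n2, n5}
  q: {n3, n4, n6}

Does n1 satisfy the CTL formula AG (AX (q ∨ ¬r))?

Yes

Sat(¬r) = {n3, n4, n6, n7}
Sat(q ∨ ¬r) = {n3, n4, n6, n7}
Sat(AX (q ∨ ¬r)) = {s : every successor in {n3, n4, n6, n7}} = {n1, n3, n4, n6, n7}
AG (AX (q ∨ ¬r)): greatest fixpoint, start Z0 = {n1, n3, n4, n6, n7}, keep only states in Sat with every successor in Z. Already a fixed point.
Sat(AG (AX (q ∨ ¬r))) = {n1, n3, n4, n6, n7}
n1 ∈ Sat(AG (AX (q ∨ ¬r))) = {n1, n3, n4, n6, n7}, so the formula holds at n1.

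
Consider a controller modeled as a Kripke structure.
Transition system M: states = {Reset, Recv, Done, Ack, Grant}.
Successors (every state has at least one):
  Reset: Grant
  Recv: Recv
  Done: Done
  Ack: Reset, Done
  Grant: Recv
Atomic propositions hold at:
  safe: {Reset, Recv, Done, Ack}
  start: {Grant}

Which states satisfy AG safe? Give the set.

{Recv, Done}

AG safe: greatest fixpoint, start Z0 = {Reset, Recv, Done, Ack}, keep only states in Sat with every successor in Z. Z1 = {Recv, Done, Ack}; Z2 = {Recv, Done}; fixed.
Sat(AG safe) = {Recv, Done}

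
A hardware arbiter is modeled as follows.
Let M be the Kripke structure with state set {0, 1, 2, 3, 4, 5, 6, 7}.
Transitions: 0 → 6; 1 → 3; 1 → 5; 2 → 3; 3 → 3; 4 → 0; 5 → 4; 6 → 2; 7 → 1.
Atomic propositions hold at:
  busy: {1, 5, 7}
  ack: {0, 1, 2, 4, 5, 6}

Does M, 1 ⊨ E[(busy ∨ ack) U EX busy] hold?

Sat(busy ∨ ack) = {0, 1, 2, 4, 5, 6, 7}
Sat(EX busy) = {s : some successor in {1, 5, 7}} = {1, 7}
E[(busy ∨ ack) U EX busy]: least fixpoint, start Z0 = Sat(EX busy) = {1, 7}, add states in Sat(busy ∨ ack) with some successor in Z. Already a fixed point.
Sat(E[(busy ∨ ack) U EX busy]) = {1, 7}
1 ∈ Sat(E[(busy ∨ ack) U EX busy]) = {1, 7}, so the formula holds at 1.

Yes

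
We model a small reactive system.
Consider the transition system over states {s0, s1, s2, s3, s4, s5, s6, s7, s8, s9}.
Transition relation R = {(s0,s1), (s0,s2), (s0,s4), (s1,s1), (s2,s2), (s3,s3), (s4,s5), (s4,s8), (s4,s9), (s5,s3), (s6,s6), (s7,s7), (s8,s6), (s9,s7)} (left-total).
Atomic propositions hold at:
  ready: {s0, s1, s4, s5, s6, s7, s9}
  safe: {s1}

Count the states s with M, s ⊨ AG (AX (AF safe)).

AF safe: least fixpoint, start Z0 = {s1}, add states with every successor in Z. Already a fixed point.
Sat(AF safe) = {s1}
Sat(AX (AF safe)) = {s : every successor in {s1}} = {s1}
AG (AX (AF safe)): greatest fixpoint, start Z0 = {s1}, keep only states in Sat with every successor in Z. Already a fixed point.
Sat(AG (AX (AF safe))) = {s1}
|Sat(AG (AX (AF safe)))| = |{s1}| = 1.

1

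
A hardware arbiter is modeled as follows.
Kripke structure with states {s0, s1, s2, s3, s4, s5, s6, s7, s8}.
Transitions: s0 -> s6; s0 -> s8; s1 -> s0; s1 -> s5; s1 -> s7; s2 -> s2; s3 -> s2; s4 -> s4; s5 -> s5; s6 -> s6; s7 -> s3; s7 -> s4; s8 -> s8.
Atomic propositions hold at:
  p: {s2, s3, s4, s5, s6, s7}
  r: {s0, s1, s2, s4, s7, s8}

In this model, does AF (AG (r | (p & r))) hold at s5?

No

Sat(p & r) = {s2, s4, s7}
Sat(r | (p & r)) = {s0, s1, s2, s4, s7, s8}
AG (r | (p & r)): greatest fixpoint, start Z0 = {s0, s1, s2, s4, s7, s8}, keep only states in Sat with every successor in Z. Z1 = {s2, s4, s8}; fixed.
Sat(AG (r | (p & r))) = {s2, s4, s8}
AF (AG (r | (p & r))): least fixpoint, start Z0 = {s2, s4, s8}, add states with every successor in Z. Z1 = {s2, s3, s4, s8}; Z2 = {s2, s3, s4, s7, s8}; fixed.
Sat(AF (AG (r | (p & r)))) = {s2, s3, s4, s7, s8}
s5 ∉ Sat(AF (AG (r | (p & r)))) = {s2, s3, s4, s7, s8}, so the formula does not hold at s5.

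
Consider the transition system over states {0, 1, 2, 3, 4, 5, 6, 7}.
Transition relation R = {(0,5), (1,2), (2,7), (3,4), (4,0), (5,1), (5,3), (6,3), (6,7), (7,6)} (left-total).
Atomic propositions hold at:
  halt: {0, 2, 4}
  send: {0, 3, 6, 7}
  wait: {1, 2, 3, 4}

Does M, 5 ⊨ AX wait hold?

Sat(AX wait) = {s : every successor in {1, 2, 3, 4}} = {1, 3, 5}
5 ∈ Sat(AX wait) = {1, 3, 5}, so the formula holds at 5.

Yes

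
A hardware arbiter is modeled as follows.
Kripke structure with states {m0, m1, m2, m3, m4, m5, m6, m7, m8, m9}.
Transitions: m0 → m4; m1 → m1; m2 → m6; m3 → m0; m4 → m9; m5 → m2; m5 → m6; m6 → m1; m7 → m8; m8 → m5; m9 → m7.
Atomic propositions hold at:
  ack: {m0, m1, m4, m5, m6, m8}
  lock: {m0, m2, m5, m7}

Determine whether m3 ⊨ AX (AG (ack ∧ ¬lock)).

Sat(¬lock) = {m1, m3, m4, m6, m8, m9}
Sat(ack ∧ ¬lock) = {m1, m4, m6, m8}
AG (ack ∧ ¬lock): greatest fixpoint, start Z0 = {m1, m4, m6, m8}, keep only states in Sat with every successor in Z. Z1 = {m1, m6}; fixed.
Sat(AG (ack ∧ ¬lock)) = {m1, m6}
Sat(AX (AG (ack ∧ ¬lock))) = {s : every successor in {m1, m6}} = {m1, m2, m6}
m3 ∉ Sat(AX (AG (ack ∧ ¬lock))) = {m1, m2, m6}, so the formula does not hold at m3.

No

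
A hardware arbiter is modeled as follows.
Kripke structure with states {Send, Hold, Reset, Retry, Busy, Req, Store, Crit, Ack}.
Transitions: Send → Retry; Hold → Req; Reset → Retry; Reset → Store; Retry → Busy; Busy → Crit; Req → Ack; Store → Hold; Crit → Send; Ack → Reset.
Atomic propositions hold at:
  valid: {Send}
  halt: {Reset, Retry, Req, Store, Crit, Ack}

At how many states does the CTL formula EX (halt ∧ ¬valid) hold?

6

Sat(¬valid) = {Hold, Reset, Retry, Busy, Req, Store, Crit, Ack}
Sat(halt ∧ ¬valid) = {Reset, Retry, Req, Store, Crit, Ack}
Sat(EX (halt ∧ ¬valid)) = {s : some successor in {Reset, Retry, Req, Store, Crit, Ack}} = {Send, Hold, Reset, Busy, Req, Ack}
|Sat(EX (halt ∧ ¬valid))| = |{Send, Hold, Reset, Busy, Req, Ack}| = 6.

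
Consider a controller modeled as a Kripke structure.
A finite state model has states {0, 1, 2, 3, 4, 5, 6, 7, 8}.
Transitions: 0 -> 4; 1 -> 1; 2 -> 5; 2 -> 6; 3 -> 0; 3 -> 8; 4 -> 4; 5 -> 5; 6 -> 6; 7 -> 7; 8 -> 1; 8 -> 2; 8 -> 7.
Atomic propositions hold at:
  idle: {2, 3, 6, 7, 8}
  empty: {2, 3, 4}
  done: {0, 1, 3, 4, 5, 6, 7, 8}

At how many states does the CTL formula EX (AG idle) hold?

4

AG idle: greatest fixpoint, start Z0 = {2, 3, 6, 7, 8}, keep only states in Sat with every successor in Z. Z1 = {6, 7}; fixed.
Sat(AG idle) = {6, 7}
Sat(EX (AG idle)) = {s : some successor in {6, 7}} = {2, 6, 7, 8}
|Sat(EX (AG idle))| = |{2, 6, 7, 8}| = 4.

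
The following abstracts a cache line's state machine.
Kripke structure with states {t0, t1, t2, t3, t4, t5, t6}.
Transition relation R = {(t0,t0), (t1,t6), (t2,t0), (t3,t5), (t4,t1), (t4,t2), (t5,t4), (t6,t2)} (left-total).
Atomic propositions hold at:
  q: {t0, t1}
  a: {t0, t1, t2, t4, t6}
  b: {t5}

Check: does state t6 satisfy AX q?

No

Sat(AX q) = {s : every successor in {t0, t1}} = {t0, t2}
t6 ∉ Sat(AX q) = {t0, t2}, so the formula does not hold at t6.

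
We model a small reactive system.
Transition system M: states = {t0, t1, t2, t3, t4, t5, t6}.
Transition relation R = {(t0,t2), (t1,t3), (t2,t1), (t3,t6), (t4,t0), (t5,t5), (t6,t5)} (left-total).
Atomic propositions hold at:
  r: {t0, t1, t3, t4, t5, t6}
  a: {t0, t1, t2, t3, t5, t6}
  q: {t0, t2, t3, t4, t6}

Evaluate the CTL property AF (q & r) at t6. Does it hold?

Sat(q & r) = {t0, t3, t4, t6}
AF (q & r): least fixpoint, start Z0 = {t0, t3, t4, t6}, add states with every successor in Z. Z1 = {t0, t1, t3, t4, t6}; Z2 = {t0, t1, t2, t3, t4, t6}; fixed.
Sat(AF (q & r)) = {t0, t1, t2, t3, t4, t6}
t6 ∈ Sat(AF (q & r)) = {t0, t1, t2, t3, t4, t6}, so the formula holds at t6.

Yes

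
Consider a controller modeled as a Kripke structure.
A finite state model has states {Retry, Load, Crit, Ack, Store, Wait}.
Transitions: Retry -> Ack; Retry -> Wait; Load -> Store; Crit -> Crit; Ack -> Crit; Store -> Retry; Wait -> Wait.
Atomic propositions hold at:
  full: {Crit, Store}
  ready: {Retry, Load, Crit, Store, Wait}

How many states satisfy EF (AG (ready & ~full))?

Sat(~full) = {Retry, Load, Ack, Wait}
Sat(ready & ~full) = {Retry, Load, Wait}
AG (ready & ~full): greatest fixpoint, start Z0 = {Retry, Load, Wait}, keep only states in Sat with every successor in Z. Z1 = {Wait}; fixed.
Sat(AG (ready & ~full)) = {Wait}
EF (AG (ready & ~full)): least fixpoint, start Z0 = {Wait}, add states with some successor in Z. Z1 = {Retry, Wait}; Z2 = {Retry, Store, Wait}; Z3 = {Retry, Load, Store, Wait}; fixed.
Sat(EF (AG (ready & ~full))) = {Retry, Load, Store, Wait}
|Sat(EF (AG (ready & ~full)))| = |{Retry, Load, Store, Wait}| = 4.

4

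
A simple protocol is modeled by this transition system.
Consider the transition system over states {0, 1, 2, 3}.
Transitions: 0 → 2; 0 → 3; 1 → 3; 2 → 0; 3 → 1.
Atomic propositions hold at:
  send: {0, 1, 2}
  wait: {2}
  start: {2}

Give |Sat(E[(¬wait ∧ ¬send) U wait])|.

1

Sat(¬wait) = {0, 1, 3}
Sat(¬send) = {3}
Sat(¬wait ∧ ¬send) = {3}
E[(¬wait ∧ ¬send) U wait]: least fixpoint, start Z0 = Sat(wait) = {2}, add states in Sat(¬wait ∧ ¬send) with some successor in Z. Already a fixed point.
Sat(E[(¬wait ∧ ¬send) U wait]) = {2}
|Sat(E[(¬wait ∧ ¬send) U wait])| = |{2}| = 1.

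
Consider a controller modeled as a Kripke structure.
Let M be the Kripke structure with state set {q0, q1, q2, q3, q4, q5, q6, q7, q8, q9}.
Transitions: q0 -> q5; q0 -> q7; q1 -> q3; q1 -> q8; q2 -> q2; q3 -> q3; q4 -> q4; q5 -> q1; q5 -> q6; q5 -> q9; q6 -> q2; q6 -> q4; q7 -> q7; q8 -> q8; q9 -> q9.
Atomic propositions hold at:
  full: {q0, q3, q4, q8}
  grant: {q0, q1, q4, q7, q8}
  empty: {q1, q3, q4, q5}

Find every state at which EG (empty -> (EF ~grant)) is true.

Sat(~grant) = {q2, q3, q5, q6, q9}
EF ~grant: least fixpoint, start Z0 = {q2, q3, q5, q6, q9}, add states with some successor in Z. Z1 = {q0, q1, q2, q3, q5, q6, q9}; fixed.
Sat(EF ~grant) = {q0, q1, q2, q3, q5, q6, q9}
Sat(empty -> (EF ~grant)) = {q0, q1, q2, q3, q5, q6, q7, q8, q9}
EG (empty -> (EF ~grant)): greatest fixpoint, start Z0 = {q0, q1, q2, q3, q5, q6, q7, q8, q9}, keep only states in Sat with some successor in Z. Already a fixed point.
Sat(EG (empty -> (EF ~grant))) = {q0, q1, q2, q3, q5, q6, q7, q8, q9}

{q0, q1, q2, q3, q5, q6, q7, q8, q9}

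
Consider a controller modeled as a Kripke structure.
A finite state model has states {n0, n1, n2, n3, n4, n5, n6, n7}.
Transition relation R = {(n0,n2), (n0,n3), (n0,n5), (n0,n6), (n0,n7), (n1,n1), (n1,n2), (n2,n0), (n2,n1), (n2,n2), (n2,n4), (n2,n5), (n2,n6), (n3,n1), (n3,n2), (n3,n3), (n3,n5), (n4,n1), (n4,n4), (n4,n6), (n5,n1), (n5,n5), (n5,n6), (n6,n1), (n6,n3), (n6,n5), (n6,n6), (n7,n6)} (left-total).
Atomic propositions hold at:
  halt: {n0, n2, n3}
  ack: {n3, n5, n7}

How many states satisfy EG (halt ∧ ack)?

Sat(halt ∧ ack) = {n3}
EG (halt ∧ ack): greatest fixpoint, start Z0 = {n3}, keep only states in Sat with some successor in Z. Already a fixed point.
Sat(EG (halt ∧ ack)) = {n3}
|Sat(EG (halt ∧ ack))| = |{n3}| = 1.

1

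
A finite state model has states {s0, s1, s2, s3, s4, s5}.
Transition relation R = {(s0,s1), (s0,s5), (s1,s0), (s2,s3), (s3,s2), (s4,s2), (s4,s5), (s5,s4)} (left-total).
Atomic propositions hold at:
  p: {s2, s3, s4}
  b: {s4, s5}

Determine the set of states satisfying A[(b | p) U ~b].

{s0, s1, s2, s3}

Sat(b | p) = {s2, s3, s4, s5}
Sat(~b) = {s0, s1, s2, s3}
A[(b | p) U ~b]: least fixpoint, start Z0 = Sat(~b) = {s0, s1, s2, s3}, add states in Sat(b | p) with every successor in Z. Already a fixed point.
Sat(A[(b | p) U ~b]) = {s0, s1, s2, s3}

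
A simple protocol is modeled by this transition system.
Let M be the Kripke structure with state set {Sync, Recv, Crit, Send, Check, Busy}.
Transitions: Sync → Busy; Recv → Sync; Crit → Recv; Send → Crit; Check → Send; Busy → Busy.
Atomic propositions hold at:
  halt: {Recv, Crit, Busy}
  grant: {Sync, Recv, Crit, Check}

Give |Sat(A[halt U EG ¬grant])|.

Sat(¬grant) = {Send, Busy}
EG ¬grant: greatest fixpoint, start Z0 = {Send, Busy}, keep only states in Sat with some successor in Z. Z1 = {Busy}; fixed.
Sat(EG ¬grant) = {Busy}
A[halt U EG ¬grant]: least fixpoint, start Z0 = Sat(EG ¬grant) = {Busy}, add states in Sat(halt) with every successor in Z. Already a fixed point.
Sat(A[halt U EG ¬grant]) = {Busy}
|Sat(A[halt U EG ¬grant])| = |{Busy}| = 1.

1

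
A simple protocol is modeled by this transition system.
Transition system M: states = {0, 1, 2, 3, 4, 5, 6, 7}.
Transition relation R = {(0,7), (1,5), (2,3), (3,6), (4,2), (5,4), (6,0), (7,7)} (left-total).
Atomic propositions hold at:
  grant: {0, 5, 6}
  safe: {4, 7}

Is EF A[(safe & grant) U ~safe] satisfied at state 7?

No

Sat(safe & grant) = ∅
Sat(~safe) = {0, 1, 2, 3, 5, 6}
A[(safe & grant) U ~safe]: least fixpoint, start Z0 = Sat(~safe) = {0, 1, 2, 3, 5, 6}, add states in Sat(safe & grant) with every successor in Z. Already a fixed point.
Sat(A[(safe & grant) U ~safe]) = {0, 1, 2, 3, 5, 6}
EF A[(safe & grant) U ~safe]: least fixpoint, start Z0 = {0, 1, 2, 3, 5, 6}, add states with some successor in Z. Z1 = {0, 1, 2, 3, 4, 5, 6}; fixed.
Sat(EF A[(safe & grant) U ~safe]) = {0, 1, 2, 3, 4, 5, 6}
7 ∉ Sat(EF A[(safe & grant) U ~safe]) = {0, 1, 2, 3, 4, 5, 6}, so the formula does not hold at 7.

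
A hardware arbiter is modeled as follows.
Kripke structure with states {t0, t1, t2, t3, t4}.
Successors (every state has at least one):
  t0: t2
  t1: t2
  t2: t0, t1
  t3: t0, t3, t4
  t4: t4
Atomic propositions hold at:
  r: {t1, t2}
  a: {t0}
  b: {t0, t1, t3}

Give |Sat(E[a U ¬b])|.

3

Sat(¬b) = {t2, t4}
E[a U ¬b]: least fixpoint, start Z0 = Sat(¬b) = {t2, t4}, add states in Sat(a) with some successor in Z. Z1 = {t0, t2, t4}; fixed.
Sat(E[a U ¬b]) = {t0, t2, t4}
|Sat(E[a U ¬b])| = |{t0, t2, t4}| = 3.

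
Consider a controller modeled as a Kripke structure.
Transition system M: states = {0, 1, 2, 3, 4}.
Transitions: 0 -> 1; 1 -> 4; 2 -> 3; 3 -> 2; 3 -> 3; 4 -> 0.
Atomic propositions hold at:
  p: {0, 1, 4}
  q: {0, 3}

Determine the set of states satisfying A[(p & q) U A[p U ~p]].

Sat(p & q) = {0}
Sat(~p) = {2, 3}
A[p U ~p]: least fixpoint, start Z0 = Sat(~p) = {2, 3}, add states in Sat(p) with every successor in Z. Already a fixed point.
Sat(A[p U ~p]) = {2, 3}
A[(p & q) U A[p U ~p]]: least fixpoint, start Z0 = Sat(A[p U ~p]) = {2, 3}, add states in Sat(p & q) with every successor in Z. Already a fixed point.
Sat(A[(p & q) U A[p U ~p]]) = {2, 3}

{2, 3}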